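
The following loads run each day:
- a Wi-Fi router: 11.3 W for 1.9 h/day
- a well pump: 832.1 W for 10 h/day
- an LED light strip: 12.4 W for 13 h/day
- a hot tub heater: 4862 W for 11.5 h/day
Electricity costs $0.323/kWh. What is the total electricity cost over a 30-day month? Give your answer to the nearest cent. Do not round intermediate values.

Wi-Fi router: 11.3 W × 1.9 h × 30 d = 644 Wh = 0.6441 kWh
well pump: 832.1 W × 10 h × 30 d = 249,630 Wh = 249.6 kWh
LED light strip: 12.4 W × 13 h × 30 d = 4,836 Wh = 4.836 kWh
hot tub heater: 4862 W × 11.5 h × 30 d = 1,677,390 Wh = 1,677 kWh
Total energy = 0.6441 + 249.6 + 4.836 + 1,677 = 1,933 kWh
Cost = 1,933 kWh × $0.323 = $624.20

$624.20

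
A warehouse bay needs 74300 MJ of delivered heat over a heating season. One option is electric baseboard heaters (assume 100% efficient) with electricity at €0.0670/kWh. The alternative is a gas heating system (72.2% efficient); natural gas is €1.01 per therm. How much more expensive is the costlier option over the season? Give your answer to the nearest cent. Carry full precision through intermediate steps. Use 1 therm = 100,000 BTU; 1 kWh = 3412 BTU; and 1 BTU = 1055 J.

€397.74

Heat load = 74300 MJ = 74,300,000,000 J / 1055 = 70,426,540 BTU
Gas: input = 70,426,540 / 0.722 = 97,543,685 BTU = 975.4 therm → 975.4 × €1.01 = €985.19
Electric: 70,426,540 BTU / 3412 = 20,640 kWh → × €0.0670 = €1,382.94
Difference = |€985.19 − €1,382.94| = €397.74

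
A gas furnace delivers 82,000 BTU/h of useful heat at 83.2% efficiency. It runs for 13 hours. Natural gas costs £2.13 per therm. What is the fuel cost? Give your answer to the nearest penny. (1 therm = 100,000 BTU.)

Heat delivered = 82,000 BTU/h × 13 h = 1,066,000 BTU
Gas input = 1,066,000 / 0.832 = 1,281,250 BTU
= 1,281,250 / 100,000 = 12.81 therm
Cost = 12.81 × £2.13/therm = £27.29

£27.29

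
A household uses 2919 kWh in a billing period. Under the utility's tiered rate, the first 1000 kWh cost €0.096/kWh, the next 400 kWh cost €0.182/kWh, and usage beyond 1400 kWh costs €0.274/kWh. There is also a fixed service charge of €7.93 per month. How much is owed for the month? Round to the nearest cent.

First 1000 kWh × €0.096 = €96.00
Next 400 kWh × €0.182 = €72.80
Remaining 1519 kWh × €0.274 = €416.21
Energy charge = €585.01; + service €7.93 = €592.94

€592.94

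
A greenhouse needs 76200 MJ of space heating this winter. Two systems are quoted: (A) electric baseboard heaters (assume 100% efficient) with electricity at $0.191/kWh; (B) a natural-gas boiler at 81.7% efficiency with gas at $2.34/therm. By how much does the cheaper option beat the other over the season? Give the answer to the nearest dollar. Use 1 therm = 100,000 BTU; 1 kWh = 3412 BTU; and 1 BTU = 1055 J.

$1975

Heat load = 76200 MJ = 76,200,000,000 J / 1055 = 72,227,488 BTU
Gas: input = 72,227,488 / 0.817 = 88,405,738 BTU = 884.1 therm → 884.1 × $2.34 = $2,068.69
Electric: 72,227,488 BTU / 3412 = 21,170 kWh → × $0.191 = $4,043.22
Difference = |$2,068.69 − $4,043.22| = $1,974.52 ≈ $1975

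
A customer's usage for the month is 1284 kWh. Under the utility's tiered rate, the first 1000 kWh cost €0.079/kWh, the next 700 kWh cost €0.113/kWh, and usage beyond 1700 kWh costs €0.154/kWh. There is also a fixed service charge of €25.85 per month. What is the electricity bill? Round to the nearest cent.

€136.94

First 1000 kWh × €0.079 = €79.00
Next 284 kWh × €0.113 = €32.09
Remaining tier: 0 kWh (not reached)
Energy charge = €111.09; + service €25.85 = €136.94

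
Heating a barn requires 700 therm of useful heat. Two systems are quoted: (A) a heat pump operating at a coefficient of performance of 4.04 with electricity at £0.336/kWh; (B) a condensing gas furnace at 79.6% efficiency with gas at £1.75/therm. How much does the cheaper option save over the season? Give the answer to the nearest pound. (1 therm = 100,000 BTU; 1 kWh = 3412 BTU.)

£167

Heat load = 700 therm × 100,000 = 70,000,000 BTU
Gas: input = 70,000,000 / 0.796 = 87,939,698 BTU = 879.4 therm → 879.4 × £1.75 = £1,538.94
Heat pump: 70,000,000 BTU / 3412 = 20,520 kWh heat; / 4.04 = 5,078 kWh in → × £0.336 = £1,706.27
Difference = |£1,538.94 − £1,706.27| = £167.32 ≈ £167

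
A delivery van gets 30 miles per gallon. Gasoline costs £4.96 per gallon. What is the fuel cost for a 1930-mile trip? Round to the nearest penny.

£319.09

Fuel = 1930 mi / 30 mpg = 64.33 gal
Cost = 64.33 gal × £4.96/gal = £319.09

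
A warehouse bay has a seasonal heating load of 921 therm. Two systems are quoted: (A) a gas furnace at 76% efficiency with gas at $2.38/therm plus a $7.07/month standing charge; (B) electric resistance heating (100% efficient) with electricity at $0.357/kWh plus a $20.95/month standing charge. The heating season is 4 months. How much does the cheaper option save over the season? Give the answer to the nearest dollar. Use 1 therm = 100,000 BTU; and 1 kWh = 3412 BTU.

$6808

Heat load = 921 therm × 100,000 = 92,100,000 BTU
Gas: input = 92,100,000 / 0.76 = 121,184,211 BTU = 1,212 therm → 1,212 × $2.38 = $2,884.18; + 4 × $7.07 standing = $2,912.46
Electric: 92,100,000 BTU / 3412 = 26,990 kWh → × $0.357 = $9,636.49; + 4 × $20.95 standing = $9,720.29
Difference = |$2,912.46 − $9,720.29| = $6,807.82 ≈ $6808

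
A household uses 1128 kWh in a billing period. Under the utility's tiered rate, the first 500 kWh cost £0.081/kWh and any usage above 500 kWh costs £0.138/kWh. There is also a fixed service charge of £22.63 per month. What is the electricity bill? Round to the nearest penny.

£149.79

First 500 kWh × £0.081 = £40.50
Remaining 628 kWh × £0.138 = £86.66
Energy charge = £127.16; + service £22.63 = £149.79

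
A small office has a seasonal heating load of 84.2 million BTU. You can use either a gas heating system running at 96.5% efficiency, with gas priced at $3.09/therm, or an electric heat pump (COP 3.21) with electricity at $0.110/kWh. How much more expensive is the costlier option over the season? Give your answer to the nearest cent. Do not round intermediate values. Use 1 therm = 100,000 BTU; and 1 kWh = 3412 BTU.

Heat load = 84.2 × 10⁶ BTU = 84,200,000 BTU
Gas: input = 84,200,000 / 0.965 = 87,253,886 BTU = 872.5 therm → 872.5 × $3.09 = $2,696.15
Heat pump: 84,200,000 BTU / 3412 = 24,680 kWh heat; / 3.21 = 7,688 kWh in → × $0.110 = $845.65
Difference = |$2,696.15 − $845.65| = $1,850.49

$1850.49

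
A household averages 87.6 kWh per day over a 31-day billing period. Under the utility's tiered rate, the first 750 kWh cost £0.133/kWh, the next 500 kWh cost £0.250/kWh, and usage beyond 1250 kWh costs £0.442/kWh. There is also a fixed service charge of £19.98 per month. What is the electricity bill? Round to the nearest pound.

£893

Usage = 87.6 kWh/day × 31 days = 2715.6 kWh
First 750 kWh × £0.133 = £99.75
Next 500 kWh × £0.250 = £125.00
Remaining 1465.6 kWh × £0.442 = £647.80
Energy charge = £872.55; + service £19.98 = £892.53 ≈ £893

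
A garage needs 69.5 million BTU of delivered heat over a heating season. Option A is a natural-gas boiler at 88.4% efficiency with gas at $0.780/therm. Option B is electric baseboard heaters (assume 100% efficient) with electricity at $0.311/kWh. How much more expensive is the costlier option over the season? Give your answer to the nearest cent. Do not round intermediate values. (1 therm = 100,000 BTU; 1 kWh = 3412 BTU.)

Heat load = 69.5 × 10⁶ BTU = 69,500,000 BTU
Gas: input = 69,500,000 / 0.884 = 78,619,910 BTU = 786.2 therm → 786.2 × $0.780 = $613.24
Electric: 69,500,000 BTU / 3412 = 20,370 kWh → × $0.311 = $6,334.85
Difference = |$613.24 − $6,334.85| = $5,721.61

$5721.61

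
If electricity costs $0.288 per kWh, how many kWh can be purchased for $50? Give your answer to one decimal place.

173.6 kWh

$50 / $0.288 per kWh = 173.6 kWh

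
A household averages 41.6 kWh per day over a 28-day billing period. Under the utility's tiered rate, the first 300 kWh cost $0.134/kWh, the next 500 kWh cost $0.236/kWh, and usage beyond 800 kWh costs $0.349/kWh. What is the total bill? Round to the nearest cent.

Usage = 41.6 kWh/day × 28 days = 1164.8 kWh
First 300 kWh × $0.134 = $40.20
Next 500 kWh × $0.236 = $118.00
Remaining 364.8 kWh × $0.349 = $127.32
Total = $285.52

$285.52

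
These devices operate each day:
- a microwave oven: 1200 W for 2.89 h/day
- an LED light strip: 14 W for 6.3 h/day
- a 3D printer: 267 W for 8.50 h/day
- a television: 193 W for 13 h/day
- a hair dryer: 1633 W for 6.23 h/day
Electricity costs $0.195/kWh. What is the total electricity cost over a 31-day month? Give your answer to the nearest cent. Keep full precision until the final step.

$111.88

microwave oven: 1200 W × 2.89 h × 31 d = 107,508 Wh = 107.5 kWh
LED light strip: 14 W × 6.3 h × 31 d = 2,734 Wh = 2.734 kWh
3D printer: 267 W × 8.50 h × 31 d = 70,354 Wh = 70.35 kWh
television: 193 W × 13 h × 31 d = 77,779 Wh = 77.78 kWh
hair dryer: 1633 W × 6.23 h × 31 d = 315,381 Wh = 315.4 kWh
Total energy = 107.5 + 2.734 + 70.35 + 77.78 + 315.4 = 573.8 kWh
Cost = 573.8 kWh × $0.195 = $111.88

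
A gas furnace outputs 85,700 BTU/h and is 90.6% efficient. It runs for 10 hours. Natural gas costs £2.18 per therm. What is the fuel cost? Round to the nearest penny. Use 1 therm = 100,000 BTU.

Heat delivered = 85,700 BTU/h × 10 h = 857,000 BTU
Gas input = 857,000 / 0.906 = 945,916 BTU
= 945,916 / 100,000 = 9.459 therm
Cost = 9.459 × £2.18/therm = £20.62

£20.62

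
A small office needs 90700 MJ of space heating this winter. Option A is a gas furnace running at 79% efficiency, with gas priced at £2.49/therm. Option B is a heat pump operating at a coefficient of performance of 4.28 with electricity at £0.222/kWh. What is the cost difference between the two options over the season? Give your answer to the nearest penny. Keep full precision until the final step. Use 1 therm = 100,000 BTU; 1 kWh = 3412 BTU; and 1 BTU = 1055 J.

Heat load = 90700 MJ = 90,700,000,000 J / 1055 = 85,971,564 BTU
Gas: input = 85,971,564 / 0.79 = 108,824,765 BTU = 1,088 therm → 1,088 × £2.49 = £2,709.74
Heat pump: 85,971,564 BTU / 3412 = 25,200 kWh heat; / 4.28 = 5,887 kWh in → × £0.222 = £1,306.94
Difference = |£2,709.74 − £1,306.94| = £1,402.80

£1402.80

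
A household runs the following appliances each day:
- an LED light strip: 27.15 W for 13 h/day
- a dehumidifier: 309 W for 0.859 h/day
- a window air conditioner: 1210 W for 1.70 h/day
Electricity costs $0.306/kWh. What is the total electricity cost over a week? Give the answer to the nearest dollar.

LED light strip: 27.15 W × 13 h × 7 d = 2,471 Wh = 2.471 kWh
dehumidifier: 309 W × 0.859 h × 7 d = 1,858 Wh = 1.858 kWh
window air conditioner: 1210 W × 1.70 h × 7 d = 14,399 Wh = 14.4 kWh
Total energy = 2.471 + 1.858 + 14.4 = 18.73 kWh
Cost = 18.73 kWh × $0.306 = $5.73 ≈ $6

$6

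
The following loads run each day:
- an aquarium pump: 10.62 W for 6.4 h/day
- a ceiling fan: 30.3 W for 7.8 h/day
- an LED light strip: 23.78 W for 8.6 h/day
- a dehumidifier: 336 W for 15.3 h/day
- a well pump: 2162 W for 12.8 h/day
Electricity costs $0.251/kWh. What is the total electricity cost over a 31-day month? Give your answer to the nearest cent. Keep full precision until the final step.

$259.29

aquarium pump: 10.62 W × 6.4 h × 31 d = 2,107 Wh = 2.107 kWh
ceiling fan: 30.3 W × 7.8 h × 31 d = 7,327 Wh = 7.327 kWh
LED light strip: 23.78 W × 8.6 h × 31 d = 6,340 Wh = 6.34 kWh
dehumidifier: 336 W × 15.3 h × 31 d = 159,365 Wh = 159.4 kWh
well pump: 2162 W × 12.8 h × 31 d = 857,882 Wh = 857.9 kWh
Total energy = 2.107 + 7.327 + 6.34 + 159.4 + 857.9 = 1,033 kWh
Cost = 1,033 kWh × $0.251 = $259.29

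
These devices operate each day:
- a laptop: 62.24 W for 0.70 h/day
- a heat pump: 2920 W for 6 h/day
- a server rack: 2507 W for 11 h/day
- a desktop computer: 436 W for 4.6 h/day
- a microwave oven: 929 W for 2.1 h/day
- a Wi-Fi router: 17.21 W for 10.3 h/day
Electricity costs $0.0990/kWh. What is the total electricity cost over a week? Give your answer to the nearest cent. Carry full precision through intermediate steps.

$34.15

laptop: 62.24 W × 0.70 h × 7 d = 305 Wh = 0.305 kWh
heat pump: 2920 W × 6 h × 7 d = 122,640 Wh = 122.6 kWh
server rack: 2507 W × 11 h × 7 d = 193,039 Wh = 193 kWh
desktop computer: 436 W × 4.6 h × 7 d = 14,039 Wh = 14.04 kWh
microwave oven: 929 W × 2.1 h × 7 d = 13,656 Wh = 13.66 kWh
Wi-Fi router: 17.21 W × 10.3 h × 7 d = 1,241 Wh = 1.241 kWh
Total energy = 0.305 + 122.6 + 193 + 14.04 + 13.66 + 1.241 = 344.9 kWh
Cost = 344.9 kWh × $0.0990 = $34.15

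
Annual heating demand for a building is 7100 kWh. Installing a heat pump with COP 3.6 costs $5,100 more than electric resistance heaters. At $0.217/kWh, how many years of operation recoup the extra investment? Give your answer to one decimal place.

Resistance: 7100 kWh × $0.217 = $1,540.70/yr
Heat pump: 7100 / 3.6 = 1972 kWh in → × $0.217 = $427.97/yr
Annual savings = $1,112.73
Payback = $5,100 / $1,112.73 = 4.58 years

4.6 years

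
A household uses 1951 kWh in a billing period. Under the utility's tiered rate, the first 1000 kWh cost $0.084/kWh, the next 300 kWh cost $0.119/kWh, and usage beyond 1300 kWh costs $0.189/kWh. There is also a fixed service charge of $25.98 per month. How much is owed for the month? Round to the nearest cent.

$268.72

First 1000 kWh × $0.084 = $84.00
Next 300 kWh × $0.119 = $35.70
Remaining 651 kWh × $0.189 = $123.04
Energy charge = $242.74; + service $25.98 = $268.72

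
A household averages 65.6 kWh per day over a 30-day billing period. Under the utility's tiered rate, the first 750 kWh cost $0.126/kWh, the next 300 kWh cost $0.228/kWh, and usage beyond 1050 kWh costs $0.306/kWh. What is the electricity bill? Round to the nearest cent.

$443.81

Usage = 65.6 kWh/day × 30 days = 1968 kWh
First 750 kWh × $0.126 = $94.50
Next 300 kWh × $0.228 = $68.40
Remaining 918 kWh × $0.306 = $280.91
Total = $443.81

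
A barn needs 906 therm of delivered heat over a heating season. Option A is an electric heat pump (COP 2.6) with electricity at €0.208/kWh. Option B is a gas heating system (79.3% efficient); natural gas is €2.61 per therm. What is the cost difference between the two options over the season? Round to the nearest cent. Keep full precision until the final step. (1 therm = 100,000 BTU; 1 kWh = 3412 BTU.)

Heat load = 906 therm × 100,000 = 90,600,000 BTU
Gas: input = 90,600,000 / 0.793 = 114,249,685 BTU = 1,142 therm → 1,142 × €2.61 = €2,981.92
Heat pump: 90,600,000 BTU / 3412 = 26,550 kWh heat; / 2.6 = 10,210 kWh in → × €0.208 = €2,124.27
Difference = |€2,981.92 − €2,124.27| = €857.65

€857.65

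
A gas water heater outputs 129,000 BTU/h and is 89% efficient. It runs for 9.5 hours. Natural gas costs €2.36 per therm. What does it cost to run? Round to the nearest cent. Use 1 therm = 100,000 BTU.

€32.50

Heat delivered = 129,000 BTU/h × 9.5 h = 1,225,500 BTU
Gas input = 1,225,500 / 0.89 = 1,376,966 BTU
= 1,376,966 / 100,000 = 13.77 therm
Cost = 13.77 × €2.36/therm = €32.50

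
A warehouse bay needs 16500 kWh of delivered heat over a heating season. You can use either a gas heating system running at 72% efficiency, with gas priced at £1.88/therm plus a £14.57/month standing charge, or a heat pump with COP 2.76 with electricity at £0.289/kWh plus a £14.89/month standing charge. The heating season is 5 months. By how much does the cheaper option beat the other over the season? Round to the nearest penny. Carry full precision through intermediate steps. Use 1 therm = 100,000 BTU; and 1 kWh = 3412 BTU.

Heat load = 16500 kWh × 3412 = 56,298,000 BTU
Gas: input = 56,298,000 / 0.72 = 78,191,667 BTU = 781.9 therm → 781.9 × £1.88 = £1,470.00; + 5 × £14.57 standing = £1,542.85
Heat pump: 56,298,000 BTU / 3412 = 16,500 kWh heat; / 2.76 = 5,978 kWh in → × £0.289 = £1,727.72; + 5 × £14.89 standing = £1,802.17
Difference = |£1,542.85 − £1,802.17| = £259.31

£259.31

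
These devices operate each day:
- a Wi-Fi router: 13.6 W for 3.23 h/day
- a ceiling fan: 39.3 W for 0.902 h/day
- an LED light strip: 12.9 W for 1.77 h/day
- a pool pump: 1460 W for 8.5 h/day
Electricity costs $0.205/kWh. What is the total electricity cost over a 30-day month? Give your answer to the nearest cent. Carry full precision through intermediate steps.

Wi-Fi router: 13.6 W × 3.23 h × 30 d = 1,318 Wh = 1.318 kWh
ceiling fan: 39.3 W × 0.902 h × 30 d = 1,063 Wh = 1.063 kWh
LED light strip: 12.9 W × 1.77 h × 30 d = 685 Wh = 0.685 kWh
pool pump: 1460 W × 8.5 h × 30 d = 372,300 Wh = 372.3 kWh
Total energy = 1.318 + 1.063 + 0.685 + 372.3 = 375.4 kWh
Cost = 375.4 kWh × $0.205 = $76.95

$76.95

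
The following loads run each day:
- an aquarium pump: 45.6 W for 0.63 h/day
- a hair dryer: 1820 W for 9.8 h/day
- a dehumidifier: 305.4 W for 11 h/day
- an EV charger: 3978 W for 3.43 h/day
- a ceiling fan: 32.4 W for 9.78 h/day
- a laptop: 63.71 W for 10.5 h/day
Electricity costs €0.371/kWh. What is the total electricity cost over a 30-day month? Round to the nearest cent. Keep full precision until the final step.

aquarium pump: 45.6 W × 0.63 h × 30 d = 862 Wh = 0.8618 kWh
hair dryer: 1820 W × 9.8 h × 30 d = 535,080 Wh = 535.1 kWh
dehumidifier: 305.4 W × 11 h × 30 d = 100,782 Wh = 100.8 kWh
EV charger: 3978 W × 3.43 h × 30 d = 409,336 Wh = 409.3 kWh
ceiling fan: 32.4 W × 9.78 h × 30 d = 9,506 Wh = 9.506 kWh
laptop: 63.71 W × 10.5 h × 30 d = 20,069 Wh = 20.07 kWh
Total energy = 0.8618 + 535.1 + 100.8 + 409.3 + 9.506 + 20.07 = 1,076 kWh
Cost = 1,076 kWh × €0.371 = €399.06

€399.06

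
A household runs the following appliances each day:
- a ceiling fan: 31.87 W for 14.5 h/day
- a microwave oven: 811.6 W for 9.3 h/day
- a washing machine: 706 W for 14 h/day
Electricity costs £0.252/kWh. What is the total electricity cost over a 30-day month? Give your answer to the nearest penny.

£135.28

ceiling fan: 31.87 W × 14.5 h × 30 d = 13,863 Wh = 13.86 kWh
microwave oven: 811.6 W × 9.3 h × 30 d = 226,436 Wh = 226.4 kWh
washing machine: 706 W × 14 h × 30 d = 296,520 Wh = 296.5 kWh
Total energy = 13.86 + 226.4 + 296.5 = 536.8 kWh
Cost = 536.8 kWh × £0.252 = £135.28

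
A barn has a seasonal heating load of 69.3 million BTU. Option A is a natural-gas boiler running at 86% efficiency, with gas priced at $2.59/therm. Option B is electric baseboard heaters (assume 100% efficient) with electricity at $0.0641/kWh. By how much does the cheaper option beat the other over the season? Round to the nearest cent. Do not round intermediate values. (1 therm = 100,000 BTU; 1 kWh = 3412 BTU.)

Heat load = 69.3 × 10⁶ BTU = 69,300,000 BTU
Gas: input = 69,300,000 / 0.86 = 80,581,395 BTU = 805.8 therm → 805.8 × $2.59 = $2,087.06
Electric: 69,300,000 BTU / 3412 = 20,310 kWh → × $0.0641 = $1,301.91
Difference = |$2,087.06 − $1,301.91| = $785.14

$785.14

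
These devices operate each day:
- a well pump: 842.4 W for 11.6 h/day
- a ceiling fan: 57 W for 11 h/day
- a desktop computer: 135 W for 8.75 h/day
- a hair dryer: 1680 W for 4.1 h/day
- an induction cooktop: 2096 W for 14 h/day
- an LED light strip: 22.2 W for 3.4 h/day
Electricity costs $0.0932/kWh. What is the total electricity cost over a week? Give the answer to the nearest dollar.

well pump: 842.4 W × 11.6 h × 7 d = 68,403 Wh = 68.4 kWh
ceiling fan: 57 W × 11 h × 7 d = 4,389 Wh = 4.389 kWh
desktop computer: 135 W × 8.75 h × 7 d = 8,269 Wh = 8.269 kWh
hair dryer: 1680 W × 4.1 h × 7 d = 48,216 Wh = 48.22 kWh
induction cooktop: 2096 W × 14 h × 7 d = 205,408 Wh = 205.4 kWh
LED light strip: 22.2 W × 3.4 h × 7 d = 528 Wh = 0.5284 kWh
Total energy = 68.4 + 4.389 + 8.269 + 48.22 + 205.4 + 0.5284 = 335.2 kWh
Cost = 335.2 kWh × $0.0932 = $31.24 ≈ $31

$31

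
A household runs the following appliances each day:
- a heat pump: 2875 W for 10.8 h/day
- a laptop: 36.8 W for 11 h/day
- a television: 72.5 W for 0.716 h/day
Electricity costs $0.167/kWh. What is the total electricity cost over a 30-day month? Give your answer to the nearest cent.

heat pump: 2875 W × 10.8 h × 30 d = 931,500 Wh = 931.5 kWh
laptop: 36.8 W × 11 h × 30 d = 12,144 Wh = 12.14 kWh
television: 72.5 W × 0.716 h × 30 d = 1,557 Wh = 1.557 kWh
Total energy = 931.5 + 12.14 + 1.557 = 945.2 kWh
Cost = 945.2 kWh × $0.167 = $157.85

$157.85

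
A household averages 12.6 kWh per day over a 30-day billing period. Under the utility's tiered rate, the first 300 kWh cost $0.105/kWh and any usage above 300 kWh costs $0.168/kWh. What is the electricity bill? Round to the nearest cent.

Usage = 12.6 kWh/day × 30 days = 378 kWh
First 300 kWh × $0.105 = $31.50
Remaining 78 kWh × $0.168 = $13.10
Total = $44.60

$44.60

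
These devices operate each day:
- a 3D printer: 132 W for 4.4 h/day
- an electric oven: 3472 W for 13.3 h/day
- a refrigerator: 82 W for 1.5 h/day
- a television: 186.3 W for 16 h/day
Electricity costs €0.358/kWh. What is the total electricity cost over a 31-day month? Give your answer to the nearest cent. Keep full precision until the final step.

€553.37

3D printer: 132 W × 4.4 h × 31 d = 18,005 Wh = 18 kWh
electric oven: 3472 W × 13.3 h × 31 d = 1,431,506 Wh = 1,432 kWh
refrigerator: 82 W × 1.5 h × 31 d = 3,813 Wh = 3.813 kWh
television: 186.3 W × 16 h × 31 d = 92,405 Wh = 92.4 kWh
Total energy = 18 + 1,432 + 3.813 + 92.4 = 1,546 kWh
Cost = 1,546 kWh × €0.358 = €553.37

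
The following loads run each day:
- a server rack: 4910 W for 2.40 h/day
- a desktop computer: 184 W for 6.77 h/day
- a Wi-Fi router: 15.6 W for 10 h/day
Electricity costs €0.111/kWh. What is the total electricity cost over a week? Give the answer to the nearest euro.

€10

server rack: 4910 W × 2.40 h × 7 d = 82,488 Wh = 82.49 kWh
desktop computer: 184 W × 6.77 h × 7 d = 8,720 Wh = 8.72 kWh
Wi-Fi router: 15.6 W × 10 h × 7 d = 1,092 Wh = 1.092 kWh
Total energy = 82.49 + 8.72 + 1.092 = 92.3 kWh
Cost = 92.3 kWh × €0.111 = €10.25 ≈ €10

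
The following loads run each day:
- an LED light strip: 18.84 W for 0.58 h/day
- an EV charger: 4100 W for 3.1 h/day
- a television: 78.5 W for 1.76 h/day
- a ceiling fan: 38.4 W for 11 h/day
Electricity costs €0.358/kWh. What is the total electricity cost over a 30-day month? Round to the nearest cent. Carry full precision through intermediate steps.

LED light strip: 18.84 W × 0.58 h × 30 d = 328 Wh = 0.3278 kWh
EV charger: 4100 W × 3.1 h × 30 d = 381,300 Wh = 381.3 kWh
television: 78.5 W × 1.76 h × 30 d = 4,145 Wh = 4.145 kWh
ceiling fan: 38.4 W × 11 h × 30 d = 12,672 Wh = 12.67 kWh
Total energy = 0.3278 + 381.3 + 4.145 + 12.67 = 398.4 kWh
Cost = 398.4 kWh × €0.358 = €142.64

€142.64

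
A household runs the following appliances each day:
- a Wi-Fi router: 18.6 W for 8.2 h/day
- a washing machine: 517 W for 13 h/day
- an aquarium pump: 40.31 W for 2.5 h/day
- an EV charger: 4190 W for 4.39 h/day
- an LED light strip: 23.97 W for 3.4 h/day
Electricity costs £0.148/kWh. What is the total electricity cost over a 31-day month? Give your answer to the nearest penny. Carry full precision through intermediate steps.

£116.76

Wi-Fi router: 18.6 W × 8.2 h × 31 d = 4,728 Wh = 4.728 kWh
washing machine: 517 W × 13 h × 31 d = 208,351 Wh = 208.4 kWh
aquarium pump: 40.31 W × 2.5 h × 31 d = 3,124 Wh = 3.124 kWh
EV charger: 4190 W × 4.39 h × 31 d = 570,217 Wh = 570.2 kWh
LED light strip: 23.97 W × 3.4 h × 31 d = 2,526 Wh = 2.526 kWh
Total energy = 4.728 + 208.4 + 3.124 + 570.2 + 2.526 = 788.9 kWh
Cost = 788.9 kWh × £0.148 = £116.76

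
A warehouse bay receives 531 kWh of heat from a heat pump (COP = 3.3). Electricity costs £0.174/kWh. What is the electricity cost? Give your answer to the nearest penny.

£28.00

Electrical input = 531 kWh / 3.3 = 160.9 kWh
Cost = 160.9 × £0.174/kWh = £28.00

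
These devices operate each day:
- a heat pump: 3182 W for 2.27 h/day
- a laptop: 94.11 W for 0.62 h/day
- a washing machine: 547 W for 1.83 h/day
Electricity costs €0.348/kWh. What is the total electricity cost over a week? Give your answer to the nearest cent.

heat pump: 3182 W × 2.27 h × 7 d = 50,562 Wh = 50.56 kWh
laptop: 94.11 W × 0.62 h × 7 d = 408 Wh = 0.4084 kWh
washing machine: 547 W × 1.83 h × 7 d = 7,007 Wh = 7.007 kWh
Total energy = 50.56 + 0.4084 + 7.007 = 57.98 kWh
Cost = 57.98 kWh × €0.348 = €20.18

€20.18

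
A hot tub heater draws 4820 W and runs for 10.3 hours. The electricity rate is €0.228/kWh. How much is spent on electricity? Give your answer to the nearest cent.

€11.32

Energy = 4820 W × 10.3 h = 49,646 Wh = 49.65 kWh
Cost = 49.65 kWh × €0.228/kWh = €11.32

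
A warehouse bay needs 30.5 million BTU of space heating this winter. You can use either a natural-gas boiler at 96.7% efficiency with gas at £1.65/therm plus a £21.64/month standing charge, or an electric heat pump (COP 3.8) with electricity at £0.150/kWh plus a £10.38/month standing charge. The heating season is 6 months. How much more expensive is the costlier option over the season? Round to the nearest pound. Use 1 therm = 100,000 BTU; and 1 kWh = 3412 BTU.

£235

Heat load = 30.5 × 10⁶ BTU = 30,500,000 BTU
Gas: input = 30,500,000 / 0.967 = 31,540,848 BTU = 315.4 therm → 315.4 × £1.65 = £520.42; + 6 × £21.64 standing = £650.26
Heat pump: 30,500,000 BTU / 3412 = 8,939 kWh heat; / 3.8 = 2,352 kWh in → × £0.150 = £352.86; + 6 × £10.38 standing = £415.14
Difference = |£650.26 − £415.14| = £235.13 ≈ £235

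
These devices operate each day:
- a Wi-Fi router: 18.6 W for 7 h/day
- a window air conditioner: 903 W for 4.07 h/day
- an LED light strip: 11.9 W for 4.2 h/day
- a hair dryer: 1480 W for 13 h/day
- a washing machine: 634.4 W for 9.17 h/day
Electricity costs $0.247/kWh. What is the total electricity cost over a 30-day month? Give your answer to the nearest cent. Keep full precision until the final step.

$214.24

Wi-Fi router: 18.6 W × 7 h × 30 d = 3,906 Wh = 3.906 kWh
window air conditioner: 903 W × 4.07 h × 30 d = 110,256 Wh = 110.3 kWh
LED light strip: 11.9 W × 4.2 h × 30 d = 1,499 Wh = 1.499 kWh
hair dryer: 1480 W × 13 h × 30 d = 577,200 Wh = 577.2 kWh
washing machine: 634.4 W × 9.17 h × 30 d = 174,523 Wh = 174.5 kWh
Total energy = 3.906 + 110.3 + 1.499 + 577.2 + 174.5 = 867.4 kWh
Cost = 867.4 kWh × $0.247 = $214.24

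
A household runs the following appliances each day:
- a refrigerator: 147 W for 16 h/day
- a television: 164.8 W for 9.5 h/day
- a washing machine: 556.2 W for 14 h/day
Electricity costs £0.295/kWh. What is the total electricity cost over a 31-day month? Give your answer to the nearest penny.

£107.04

refrigerator: 147 W × 16 h × 31 d = 72,912 Wh = 72.91 kWh
television: 164.8 W × 9.5 h × 31 d = 48,534 Wh = 48.53 kWh
washing machine: 556.2 W × 14 h × 31 d = 241,391 Wh = 241.4 kWh
Total energy = 72.91 + 48.53 + 241.4 = 362.8 kWh
Cost = 362.8 kWh × £0.295 = £107.04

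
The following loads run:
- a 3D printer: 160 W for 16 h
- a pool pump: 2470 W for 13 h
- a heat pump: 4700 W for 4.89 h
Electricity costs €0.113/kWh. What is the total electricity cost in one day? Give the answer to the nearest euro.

€7

3D printer: 160 W × 16 h = 2,560 Wh = 2.56 kWh
pool pump: 2470 W × 13 h = 32,110 Wh = 32.11 kWh
heat pump: 4700 W × 4.89 h = 22,983 Wh = 22.98 kWh
Total energy = 2.56 + 32.11 + 22.98 = 57.65 kWh
Cost = 57.65 kWh × €0.113 = €6.51 ≈ €7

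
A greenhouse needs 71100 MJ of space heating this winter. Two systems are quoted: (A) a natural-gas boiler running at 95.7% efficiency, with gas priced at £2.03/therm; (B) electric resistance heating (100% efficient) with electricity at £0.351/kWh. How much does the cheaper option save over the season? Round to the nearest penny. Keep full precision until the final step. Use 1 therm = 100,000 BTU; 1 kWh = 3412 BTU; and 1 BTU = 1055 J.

£5503.35

Heat load = 71100 MJ = 71,100,000,000 J / 1055 = 67,393,365 BTU
Gas: input = 67,393,365 / 0.957 = 70,421,489 BTU = 704.2 therm → 704.2 × £2.03 = £1,429.56
Electric: 67,393,365 BTU / 3412 = 19,750 kWh → × £0.351 = £6,932.90
Difference = |£1,429.56 − £6,932.90| = £5,503.35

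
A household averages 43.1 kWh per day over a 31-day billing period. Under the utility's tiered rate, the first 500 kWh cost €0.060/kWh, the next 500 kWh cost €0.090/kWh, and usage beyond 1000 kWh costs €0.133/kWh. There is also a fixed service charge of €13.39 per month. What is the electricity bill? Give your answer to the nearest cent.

€133.09

Usage = 43.1 kWh/day × 31 days = 1336.1 kWh
First 500 kWh × €0.060 = €30.00
Next 500 kWh × €0.090 = €45.00
Remaining 336.1 kWh × €0.133 = €44.70
Energy charge = €119.70; + service €13.39 = €133.09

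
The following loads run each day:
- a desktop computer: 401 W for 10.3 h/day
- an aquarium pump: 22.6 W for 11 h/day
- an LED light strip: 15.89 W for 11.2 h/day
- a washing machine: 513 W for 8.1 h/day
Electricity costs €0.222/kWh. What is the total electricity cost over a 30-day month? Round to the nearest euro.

desktop computer: 401 W × 10.3 h × 30 d = 123,909 Wh = 123.9 kWh
aquarium pump: 22.6 W × 11 h × 30 d = 7,458 Wh = 7.458 kWh
LED light strip: 15.89 W × 11.2 h × 30 d = 5,339 Wh = 5.339 kWh
washing machine: 513 W × 8.1 h × 30 d = 124,659 Wh = 124.7 kWh
Total energy = 123.9 + 7.458 + 5.339 + 124.7 = 261.4 kWh
Cost = 261.4 kWh × €0.222 = €58.02 ≈ €58

€58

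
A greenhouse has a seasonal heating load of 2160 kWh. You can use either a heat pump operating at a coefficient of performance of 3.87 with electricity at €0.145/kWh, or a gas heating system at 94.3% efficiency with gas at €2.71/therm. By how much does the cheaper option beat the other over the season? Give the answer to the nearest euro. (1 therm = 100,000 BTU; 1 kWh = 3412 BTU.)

Heat load = 2160 kWh × 3412 = 7,369,920 BTU
Gas: input = 7,369,920 / 0.943 = 7,815,398 BTU = 78.15 therm → 78.15 × €2.71 = €211.80
Heat pump: 7,369,920 BTU / 3412 = 2,160 kWh heat; / 3.87 = 558.1 kWh in → × €0.145 = €80.93
Difference = |€211.80 − €80.93| = €130.87 ≈ €131

€131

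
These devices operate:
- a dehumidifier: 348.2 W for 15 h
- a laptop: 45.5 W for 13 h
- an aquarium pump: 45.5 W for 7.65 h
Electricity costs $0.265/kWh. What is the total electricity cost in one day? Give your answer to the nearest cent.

dehumidifier: 348.2 W × 15 h = 5,223 Wh = 5.223 kWh
laptop: 45.5 W × 13 h = 592 Wh = 0.5915 kWh
aquarium pump: 45.5 W × 7.65 h = 348 Wh = 0.3481 kWh
Total energy = 5.223 + 0.5915 + 0.3481 = 6.163 kWh
Cost = 6.163 kWh × $0.265 = $1.63

$1.63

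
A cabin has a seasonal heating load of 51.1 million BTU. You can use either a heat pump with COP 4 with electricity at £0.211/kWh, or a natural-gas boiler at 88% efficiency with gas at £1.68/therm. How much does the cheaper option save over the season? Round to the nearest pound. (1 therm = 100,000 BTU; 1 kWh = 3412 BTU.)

£186

Heat load = 51.1 × 10⁶ BTU = 51,100,000 BTU
Gas: input = 51,100,000 / 0.88 = 58,068,182 BTU = 580.7 therm → 580.7 × £1.68 = £975.55
Heat pump: 51,100,000 BTU / 3412 = 14,980 kWh heat; / 4 = 3,744 kWh in → × £0.211 = £790.01
Difference = |£975.55 − £790.01| = £185.53 ≈ £186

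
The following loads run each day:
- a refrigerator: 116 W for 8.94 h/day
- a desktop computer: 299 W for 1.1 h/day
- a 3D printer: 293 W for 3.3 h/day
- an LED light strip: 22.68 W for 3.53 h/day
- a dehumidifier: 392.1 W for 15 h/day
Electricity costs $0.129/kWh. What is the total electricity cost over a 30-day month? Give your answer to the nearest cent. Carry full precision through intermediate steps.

$32.10

refrigerator: 116 W × 8.94 h × 30 d = 31,111 Wh = 31.11 kWh
desktop computer: 299 W × 1.1 h × 30 d = 9,867 Wh = 9.867 kWh
3D printer: 293 W × 3.3 h × 30 d = 29,007 Wh = 29.01 kWh
LED light strip: 22.68 W × 3.53 h × 30 d = 2,402 Wh = 2.402 kWh
dehumidifier: 392.1 W × 15 h × 30 d = 176,445 Wh = 176.4 kWh
Total energy = 31.11 + 9.867 + 29.01 + 2.402 + 176.4 = 248.8 kWh
Cost = 248.8 kWh × $0.129 = $32.10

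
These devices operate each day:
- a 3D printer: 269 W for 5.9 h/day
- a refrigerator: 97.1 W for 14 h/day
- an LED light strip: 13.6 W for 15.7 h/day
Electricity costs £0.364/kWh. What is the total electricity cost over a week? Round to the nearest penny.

£8.05

3D printer: 269 W × 5.9 h × 7 d = 11,110 Wh = 11.11 kWh
refrigerator: 97.1 W × 14 h × 7 d = 9,516 Wh = 9.516 kWh
LED light strip: 13.6 W × 15.7 h × 7 d = 1,495 Wh = 1.495 kWh
Total energy = 11.11 + 9.516 + 1.495 = 22.12 kWh
Cost = 22.12 kWh × £0.364 = £8.05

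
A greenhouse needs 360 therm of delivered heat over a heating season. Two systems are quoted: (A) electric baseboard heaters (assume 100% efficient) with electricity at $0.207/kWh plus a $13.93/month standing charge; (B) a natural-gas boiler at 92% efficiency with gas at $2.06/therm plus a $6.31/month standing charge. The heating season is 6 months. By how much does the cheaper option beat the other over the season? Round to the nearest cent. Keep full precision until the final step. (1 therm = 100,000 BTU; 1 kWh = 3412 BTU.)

Heat load = 360 therm × 100,000 = 36,000,000 BTU
Gas: input = 36,000,000 / 0.92 = 39,130,435 BTU = 391.3 therm → 391.3 × $2.06 = $806.09; + 6 × $6.31 standing = $843.95
Electric: 36,000,000 BTU / 3412 = 10,550 kWh → × $0.207 = $2,184.06; + 6 × $13.93 standing = $2,267.64
Difference = |$843.95 − $2,267.64| = $1,423.69

$1423.69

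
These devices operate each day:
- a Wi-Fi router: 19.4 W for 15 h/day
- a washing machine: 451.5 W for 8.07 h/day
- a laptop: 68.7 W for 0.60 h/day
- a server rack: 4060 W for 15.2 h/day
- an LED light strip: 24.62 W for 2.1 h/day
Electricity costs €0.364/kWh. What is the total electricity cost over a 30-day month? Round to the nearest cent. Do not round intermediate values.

Wi-Fi router: 19.4 W × 15 h × 30 d = 8,730 Wh = 8.73 kWh
washing machine: 451.5 W × 8.07 h × 30 d = 109,308 Wh = 109.3 kWh
laptop: 68.7 W × 0.60 h × 30 d = 1,237 Wh = 1.237 kWh
server rack: 4060 W × 15.2 h × 30 d = 1,851,360 Wh = 1,851 kWh
LED light strip: 24.62 W × 2.1 h × 30 d = 1,551 Wh = 1.551 kWh
Total energy = 8.73 + 109.3 + 1.237 + 1,851 + 1.551 = 1,972 kWh
Cost = 1,972 kWh × €0.364 = €717.88

€717.88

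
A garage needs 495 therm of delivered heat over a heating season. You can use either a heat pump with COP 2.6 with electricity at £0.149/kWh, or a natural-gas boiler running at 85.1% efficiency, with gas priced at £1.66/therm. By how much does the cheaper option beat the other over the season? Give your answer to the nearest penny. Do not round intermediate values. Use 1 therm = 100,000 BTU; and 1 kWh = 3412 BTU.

£134.17

Heat load = 495 therm × 100,000 = 49,500,000 BTU
Gas: input = 49,500,000 / 0.851 = 58,166,863 BTU = 581.7 therm → 581.7 × £1.66 = £965.57
Heat pump: 49,500,000 BTU / 3412 = 14,510 kWh heat; / 2.6 = 5,580 kWh in → × £0.149 = £831.40
Difference = |£965.57 − £831.40| = £134.17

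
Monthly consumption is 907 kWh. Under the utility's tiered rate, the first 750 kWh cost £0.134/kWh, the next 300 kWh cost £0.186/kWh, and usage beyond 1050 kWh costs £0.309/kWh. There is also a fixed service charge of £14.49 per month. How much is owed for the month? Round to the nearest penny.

First 750 kWh × £0.134 = £100.50
Next 157 kWh × £0.186 = £29.20
Remaining tier: 0 kWh (not reached)
Energy charge = £129.70; + service £14.49 = £144.19

£144.19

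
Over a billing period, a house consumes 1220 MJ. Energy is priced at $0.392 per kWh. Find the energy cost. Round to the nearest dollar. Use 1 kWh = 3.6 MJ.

1220 MJ × (0.27778 kWh/MJ) = 338.9 kWh
Cost = 338.9 kWh × $0.392/kWh = $132.84 ≈ $133

$133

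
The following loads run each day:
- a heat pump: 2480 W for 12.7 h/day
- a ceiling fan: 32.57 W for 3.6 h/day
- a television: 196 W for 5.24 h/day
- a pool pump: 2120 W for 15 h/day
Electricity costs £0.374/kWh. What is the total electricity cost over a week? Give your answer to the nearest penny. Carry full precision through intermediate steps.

£168.70

heat pump: 2480 W × 12.7 h × 7 d = 220,472 Wh = 220.5 kWh
ceiling fan: 32.57 W × 3.6 h × 7 d = 821 Wh = 0.8208 kWh
television: 196 W × 5.24 h × 7 d = 7,189 Wh = 7.189 kWh
pool pump: 2120 W × 15 h × 7 d = 222,600 Wh = 222.6 kWh
Total energy = 220.5 + 0.8208 + 7.189 + 222.6 = 451.1 kWh
Cost = 451.1 kWh × £0.374 = £168.70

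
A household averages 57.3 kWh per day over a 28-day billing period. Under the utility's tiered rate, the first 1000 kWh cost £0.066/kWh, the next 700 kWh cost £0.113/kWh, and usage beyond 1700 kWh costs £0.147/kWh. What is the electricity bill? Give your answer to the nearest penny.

Usage = 57.3 kWh/day × 28 days = 1604.4 kWh
First 1000 kWh × £0.066 = £66.00
Next 604.4 kWh × £0.113 = £68.30
Remaining tier: 0 kWh (not reached)
Total = £134.30

£134.30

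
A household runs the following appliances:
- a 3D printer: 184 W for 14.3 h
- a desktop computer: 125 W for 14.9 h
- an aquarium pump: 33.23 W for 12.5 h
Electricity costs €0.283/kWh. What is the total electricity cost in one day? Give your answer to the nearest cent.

€1.39

3D printer: 184 W × 14.3 h = 2,631 Wh = 2.631 kWh
desktop computer: 125 W × 14.9 h = 1,862 Wh = 1.863 kWh
aquarium pump: 33.23 W × 12.5 h = 415 Wh = 0.4154 kWh
Total energy = 2.631 + 1.863 + 0.4154 = 4.909 kWh
Cost = 4.909 kWh × €0.283 = €1.39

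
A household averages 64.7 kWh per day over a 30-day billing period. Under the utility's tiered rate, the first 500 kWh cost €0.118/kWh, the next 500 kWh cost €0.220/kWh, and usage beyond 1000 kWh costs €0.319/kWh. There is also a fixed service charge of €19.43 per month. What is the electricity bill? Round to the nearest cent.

€488.61

Usage = 64.7 kWh/day × 30 days = 1941 kWh
First 500 kWh × €0.118 = €59.00
Next 500 kWh × €0.220 = €110.00
Remaining 941 kWh × €0.319 = €300.18
Energy charge = €469.18; + service €19.43 = €488.61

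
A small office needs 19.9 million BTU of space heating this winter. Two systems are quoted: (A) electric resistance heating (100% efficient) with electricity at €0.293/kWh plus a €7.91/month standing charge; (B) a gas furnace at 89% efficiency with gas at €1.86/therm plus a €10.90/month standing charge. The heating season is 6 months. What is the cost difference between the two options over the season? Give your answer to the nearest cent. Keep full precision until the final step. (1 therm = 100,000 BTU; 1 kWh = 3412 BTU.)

Heat load = 19.9 × 10⁶ BTU = 19,900,000 BTU
Gas: input = 19,900,000 / 0.89 = 22,359,551 BTU = 223.6 therm → 223.6 × €1.86 = €415.89; + 6 × €10.90 standing = €481.29
Electric: 19,900,000 BTU / 3412 = 5,832 kWh → × €0.293 = €1,708.88; + 6 × €7.91 standing = €1,756.34
Difference = |€481.29 − €1,756.34| = €1,275.05

€1275.05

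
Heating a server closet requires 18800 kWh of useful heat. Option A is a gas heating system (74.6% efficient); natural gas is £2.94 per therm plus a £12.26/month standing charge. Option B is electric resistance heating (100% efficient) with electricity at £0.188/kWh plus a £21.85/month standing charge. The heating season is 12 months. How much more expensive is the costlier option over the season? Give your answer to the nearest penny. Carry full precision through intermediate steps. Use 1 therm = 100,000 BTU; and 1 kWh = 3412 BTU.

£1121.49

Heat load = 18800 kWh × 3412 = 64,145,600 BTU
Gas: input = 64,145,600 / 0.746 = 85,986,059 BTU = 859.9 therm → 859.9 × £2.94 = £2,527.99; + 12 × £12.26 standing = £2,675.11
Electric: 64,145,600 BTU / 3412 = 18,800 kWh → × £0.188 = £3,534.40; + 12 × £21.85 standing = £3,796.60
Difference = |£2,675.11 − £3,796.60| = £1,121.49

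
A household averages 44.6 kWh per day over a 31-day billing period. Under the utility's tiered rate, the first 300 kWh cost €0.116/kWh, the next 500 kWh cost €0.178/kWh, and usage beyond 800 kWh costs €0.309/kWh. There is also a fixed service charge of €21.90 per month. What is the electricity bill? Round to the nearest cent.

€325.72

Usage = 44.6 kWh/day × 31 days = 1382.6 kWh
First 300 kWh × €0.116 = €34.80
Next 500 kWh × €0.178 = €89.00
Remaining 582.6 kWh × €0.309 = €180.02
Energy charge = €303.82; + service €21.90 = €325.72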